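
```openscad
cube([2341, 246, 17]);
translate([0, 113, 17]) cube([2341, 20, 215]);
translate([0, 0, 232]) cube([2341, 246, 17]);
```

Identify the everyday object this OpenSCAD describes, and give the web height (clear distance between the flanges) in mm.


An I-beam. The web height is 215 mm.

Two wide flanges with a thin centred web — an I-beam. Overall 249 mm minus two 17 mm flanges gives a web of 249 − 2·17 = 215 mm.


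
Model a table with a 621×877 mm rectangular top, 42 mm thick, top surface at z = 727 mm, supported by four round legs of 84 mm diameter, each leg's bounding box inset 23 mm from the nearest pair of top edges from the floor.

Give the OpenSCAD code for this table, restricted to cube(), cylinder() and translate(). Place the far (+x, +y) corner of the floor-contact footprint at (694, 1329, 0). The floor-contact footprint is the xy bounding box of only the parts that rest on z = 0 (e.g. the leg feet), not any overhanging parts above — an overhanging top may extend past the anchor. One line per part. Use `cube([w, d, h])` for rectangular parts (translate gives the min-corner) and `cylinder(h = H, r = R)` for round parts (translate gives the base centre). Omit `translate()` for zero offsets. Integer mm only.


translate([96, 475, 685]) cube([621, 877, 42]);
translate([161, 540, 0]) cylinder(h = 685, r = 42);
translate([652, 540, 0]) cylinder(h = 685, r = 42);
translate([161, 1287, 0]) cylinder(h = 685, r = 42);
translate([652, 1287, 0]) cylinder(h = 685, r = 42);


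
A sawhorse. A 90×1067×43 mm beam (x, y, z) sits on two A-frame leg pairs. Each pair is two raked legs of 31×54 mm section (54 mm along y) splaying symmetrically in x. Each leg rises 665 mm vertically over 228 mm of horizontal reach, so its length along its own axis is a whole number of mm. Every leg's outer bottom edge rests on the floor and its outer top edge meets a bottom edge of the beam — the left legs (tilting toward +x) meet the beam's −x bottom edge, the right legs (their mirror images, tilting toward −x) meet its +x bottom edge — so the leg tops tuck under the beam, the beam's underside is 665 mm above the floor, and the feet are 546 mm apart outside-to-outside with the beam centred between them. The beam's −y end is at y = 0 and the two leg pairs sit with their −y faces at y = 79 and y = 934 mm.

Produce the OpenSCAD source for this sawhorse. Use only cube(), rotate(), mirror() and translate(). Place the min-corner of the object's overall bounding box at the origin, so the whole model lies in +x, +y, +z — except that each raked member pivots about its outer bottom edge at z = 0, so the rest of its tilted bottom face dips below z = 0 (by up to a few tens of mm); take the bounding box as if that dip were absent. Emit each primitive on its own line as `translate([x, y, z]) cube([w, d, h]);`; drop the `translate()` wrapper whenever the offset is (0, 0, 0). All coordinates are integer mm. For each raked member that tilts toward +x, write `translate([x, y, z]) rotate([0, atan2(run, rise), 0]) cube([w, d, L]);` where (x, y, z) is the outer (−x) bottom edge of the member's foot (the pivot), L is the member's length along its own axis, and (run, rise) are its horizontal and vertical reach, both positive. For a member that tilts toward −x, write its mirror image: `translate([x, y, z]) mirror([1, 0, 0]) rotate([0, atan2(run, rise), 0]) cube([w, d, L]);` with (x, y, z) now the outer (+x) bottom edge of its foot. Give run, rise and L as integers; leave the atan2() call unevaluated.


translate([228, 0, 665]) cube([90, 1067, 43]);
translate([0, 79, 0]) rotate([0, atan2(228, 665), 0]) cube([31, 54, 703]);
translate([546, 79, 0]) mirror([1, 0, 0]) rotate([0, atan2(228, 665), 0]) cube([31, 54, 703]);
translate([0, 934, 0]) rotate([0, atan2(228, 665), 0]) cube([31, 54, 703]);
translate([546, 934, 0]) mirror([1, 0, 0]) rotate([0, atan2(228, 665), 0]) cube([31, 54, 703]);


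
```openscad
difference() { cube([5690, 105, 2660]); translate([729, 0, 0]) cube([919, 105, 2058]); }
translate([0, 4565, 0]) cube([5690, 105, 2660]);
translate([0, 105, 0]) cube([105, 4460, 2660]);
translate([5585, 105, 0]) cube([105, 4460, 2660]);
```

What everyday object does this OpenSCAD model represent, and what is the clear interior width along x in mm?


A single room. The interior width is 5480 mm.

Four walls enclosing a rectangle with a door in the front wall — a room. Outside width 5690 minus two 105 mm walls gives 5480 mm.


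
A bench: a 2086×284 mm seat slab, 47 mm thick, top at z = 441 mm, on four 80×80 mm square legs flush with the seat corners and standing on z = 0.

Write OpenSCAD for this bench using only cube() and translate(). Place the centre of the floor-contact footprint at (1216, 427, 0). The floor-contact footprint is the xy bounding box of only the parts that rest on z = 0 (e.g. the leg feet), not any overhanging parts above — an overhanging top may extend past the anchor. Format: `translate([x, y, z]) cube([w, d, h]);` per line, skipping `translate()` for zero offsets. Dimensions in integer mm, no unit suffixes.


translate([173, 285, 394]) cube([2086, 284, 47]);
translate([173, 285, 0]) cube([80, 80, 394]);
translate([173, 489, 0]) cube([80, 80, 394]);
translate([2179, 285, 0]) cube([80, 80, 394]);
translate([2179, 489, 0]) cube([80, 80, 394]);


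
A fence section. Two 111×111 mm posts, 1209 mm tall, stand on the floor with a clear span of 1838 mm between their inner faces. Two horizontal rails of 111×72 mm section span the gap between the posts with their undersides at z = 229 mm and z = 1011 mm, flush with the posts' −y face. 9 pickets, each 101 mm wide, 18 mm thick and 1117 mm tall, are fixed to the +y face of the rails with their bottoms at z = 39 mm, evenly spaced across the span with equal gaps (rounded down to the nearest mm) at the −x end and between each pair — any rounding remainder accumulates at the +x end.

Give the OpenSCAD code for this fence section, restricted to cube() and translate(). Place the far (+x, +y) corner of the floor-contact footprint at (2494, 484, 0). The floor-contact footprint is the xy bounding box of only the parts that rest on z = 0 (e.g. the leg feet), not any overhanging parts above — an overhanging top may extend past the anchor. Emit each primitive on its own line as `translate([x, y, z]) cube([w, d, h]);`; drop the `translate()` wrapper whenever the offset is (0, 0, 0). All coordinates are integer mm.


translate([434, 373, 0]) cube([111, 111, 1209]);
translate([2383, 373, 0]) cube([111, 111, 1209]);
translate([545, 373, 229]) cube([1838, 111, 72]);
translate([545, 373, 1011]) cube([1838, 111, 72]);
translate([637, 484, 39]) cube([101, 18, 1117]);
translate([830, 484, 39]) cube([101, 18, 1117]);
translate([1023, 484, 39]) cube([101, 18, 1117]);
translate([1216, 484, 39]) cube([101, 18, 1117]);
translate([1409, 484, 39]) cube([101, 18, 1117]);
translate([1602, 484, 39]) cube([101, 18, 1117]);
translate([1795, 484, 39]) cube([101, 18, 1117]);
translate([1988, 484, 39]) cube([101, 18, 1117]);
translate([2181, 484, 39]) cube([101, 18, 1117]);


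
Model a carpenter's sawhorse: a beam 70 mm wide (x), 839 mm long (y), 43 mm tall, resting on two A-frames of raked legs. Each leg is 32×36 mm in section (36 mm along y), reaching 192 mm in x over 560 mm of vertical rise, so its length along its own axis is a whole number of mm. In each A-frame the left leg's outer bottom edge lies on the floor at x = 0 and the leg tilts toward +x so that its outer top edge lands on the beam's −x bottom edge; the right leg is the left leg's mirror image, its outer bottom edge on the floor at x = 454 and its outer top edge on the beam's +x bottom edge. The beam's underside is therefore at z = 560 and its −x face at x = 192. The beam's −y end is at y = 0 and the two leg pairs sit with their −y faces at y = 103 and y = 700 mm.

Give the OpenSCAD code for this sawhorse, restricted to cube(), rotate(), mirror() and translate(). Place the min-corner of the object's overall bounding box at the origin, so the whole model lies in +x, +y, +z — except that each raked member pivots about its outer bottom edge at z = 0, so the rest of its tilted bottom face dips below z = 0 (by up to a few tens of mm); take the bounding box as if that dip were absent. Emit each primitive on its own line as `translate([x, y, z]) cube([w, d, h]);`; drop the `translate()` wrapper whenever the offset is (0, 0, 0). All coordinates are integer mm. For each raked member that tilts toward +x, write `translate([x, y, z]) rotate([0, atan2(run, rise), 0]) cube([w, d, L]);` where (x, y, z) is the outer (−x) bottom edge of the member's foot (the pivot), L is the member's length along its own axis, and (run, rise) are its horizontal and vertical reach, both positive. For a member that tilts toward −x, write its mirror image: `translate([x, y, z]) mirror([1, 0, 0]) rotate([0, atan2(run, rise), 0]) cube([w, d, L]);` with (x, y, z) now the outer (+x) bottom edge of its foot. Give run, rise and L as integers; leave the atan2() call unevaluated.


translate([192, 0, 560]) cube([70, 839, 43]);
translate([0, 103, 0]) rotate([0, atan2(192, 560), 0]) cube([32, 36, 592]);
translate([454, 103, 0]) mirror([1, 0, 0]) rotate([0, atan2(192, 560), 0]) cube([32, 36, 592]);
translate([0, 700, 0]) rotate([0, atan2(192, 560), 0]) cube([32, 36, 592]);
translate([454, 700, 0]) mirror([1, 0, 0]) rotate([0, atan2(192, 560), 0]) cube([32, 36, 592]);


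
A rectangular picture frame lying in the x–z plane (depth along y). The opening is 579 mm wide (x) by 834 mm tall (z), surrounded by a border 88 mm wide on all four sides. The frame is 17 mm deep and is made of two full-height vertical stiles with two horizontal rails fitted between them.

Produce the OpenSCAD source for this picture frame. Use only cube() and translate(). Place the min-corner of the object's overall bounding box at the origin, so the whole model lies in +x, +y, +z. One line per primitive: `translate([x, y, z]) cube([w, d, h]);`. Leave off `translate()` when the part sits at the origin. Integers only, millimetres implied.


cube([88, 17, 1010]);
translate([667, 0, 0]) cube([88, 17, 1010]);
translate([88, 0, 0]) cube([579, 17, 88]);
translate([88, 0, 922]) cube([579, 17, 88]);


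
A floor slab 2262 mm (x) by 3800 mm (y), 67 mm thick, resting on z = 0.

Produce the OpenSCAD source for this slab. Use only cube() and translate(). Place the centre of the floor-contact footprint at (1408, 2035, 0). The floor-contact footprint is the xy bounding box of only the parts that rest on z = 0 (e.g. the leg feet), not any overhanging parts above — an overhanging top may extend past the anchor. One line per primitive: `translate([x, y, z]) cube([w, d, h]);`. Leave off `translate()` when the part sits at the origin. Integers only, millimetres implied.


translate([277, 135, 0]) cube([2262, 3800, 67]);


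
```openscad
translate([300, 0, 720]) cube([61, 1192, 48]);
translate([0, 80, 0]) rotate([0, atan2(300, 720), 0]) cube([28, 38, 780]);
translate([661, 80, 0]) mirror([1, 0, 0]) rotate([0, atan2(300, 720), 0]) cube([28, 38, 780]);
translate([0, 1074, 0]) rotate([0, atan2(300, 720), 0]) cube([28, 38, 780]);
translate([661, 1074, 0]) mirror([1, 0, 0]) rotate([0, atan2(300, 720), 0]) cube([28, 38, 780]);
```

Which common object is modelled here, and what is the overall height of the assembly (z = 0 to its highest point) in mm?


A sawhorse. The overall height is 768 mm.

A beam across two mirrored pairs of raked legs — a sawhorse. The beam's underside is at z = 720 (matching the legs' vertical rise in atan2(300, 720)) and the beam is 48 mm tall, so its top is at 720 + 48 = 768 mm. The raked legs top out at the beam's underside, so that is the highest point.


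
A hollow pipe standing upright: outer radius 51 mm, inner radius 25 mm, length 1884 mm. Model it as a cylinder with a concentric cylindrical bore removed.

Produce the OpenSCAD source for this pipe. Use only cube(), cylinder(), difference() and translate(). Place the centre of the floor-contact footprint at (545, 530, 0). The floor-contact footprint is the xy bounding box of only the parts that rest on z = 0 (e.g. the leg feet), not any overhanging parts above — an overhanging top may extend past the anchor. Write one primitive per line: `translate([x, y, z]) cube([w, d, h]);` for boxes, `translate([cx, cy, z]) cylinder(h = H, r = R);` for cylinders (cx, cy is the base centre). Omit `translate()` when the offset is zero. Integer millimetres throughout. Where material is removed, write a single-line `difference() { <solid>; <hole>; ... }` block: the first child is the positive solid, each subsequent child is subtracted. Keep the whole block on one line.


difference() { translate([545, 530, 0]) cylinder(h = 1884, r = 51); translate([545, 530, 0]) cylinder(h = 1884, r = 25); }


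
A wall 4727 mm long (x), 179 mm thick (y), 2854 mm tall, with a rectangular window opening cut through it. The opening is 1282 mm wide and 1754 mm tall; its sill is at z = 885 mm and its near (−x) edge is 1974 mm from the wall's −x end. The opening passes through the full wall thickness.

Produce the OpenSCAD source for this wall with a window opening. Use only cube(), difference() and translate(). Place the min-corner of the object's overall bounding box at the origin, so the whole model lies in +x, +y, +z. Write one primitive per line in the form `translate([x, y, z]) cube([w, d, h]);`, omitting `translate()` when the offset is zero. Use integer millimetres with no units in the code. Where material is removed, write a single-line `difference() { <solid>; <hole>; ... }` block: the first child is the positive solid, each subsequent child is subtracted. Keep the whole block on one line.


difference() { cube([4727, 179, 2854]); translate([1974, 0, 885]) cube([1282, 179, 1754]); }


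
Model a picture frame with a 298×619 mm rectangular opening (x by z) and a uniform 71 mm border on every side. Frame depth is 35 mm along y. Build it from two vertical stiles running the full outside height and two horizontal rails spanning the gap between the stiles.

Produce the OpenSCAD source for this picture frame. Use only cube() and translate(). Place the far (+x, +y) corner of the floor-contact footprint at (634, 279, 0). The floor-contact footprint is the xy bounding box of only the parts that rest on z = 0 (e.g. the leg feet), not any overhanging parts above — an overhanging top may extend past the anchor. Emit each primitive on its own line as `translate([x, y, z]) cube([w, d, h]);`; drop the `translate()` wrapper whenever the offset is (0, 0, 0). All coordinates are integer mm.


translate([194, 244, 0]) cube([71, 35, 761]);
translate([563, 244, 0]) cube([71, 35, 761]);
translate([265, 244, 0]) cube([298, 35, 71]);
translate([265, 244, 690]) cube([298, 35, 71]);


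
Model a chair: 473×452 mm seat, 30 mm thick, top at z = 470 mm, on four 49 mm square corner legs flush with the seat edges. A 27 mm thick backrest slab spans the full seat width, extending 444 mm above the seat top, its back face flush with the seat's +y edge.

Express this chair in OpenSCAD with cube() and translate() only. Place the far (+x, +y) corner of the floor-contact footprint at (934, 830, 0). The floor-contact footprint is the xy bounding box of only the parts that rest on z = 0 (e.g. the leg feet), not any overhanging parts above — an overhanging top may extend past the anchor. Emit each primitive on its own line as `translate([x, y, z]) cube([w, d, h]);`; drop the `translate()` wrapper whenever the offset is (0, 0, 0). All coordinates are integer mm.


// leg_h = 470 - 30 = 440
translate([461, 378, 440]) cube([473, 452, 30]);
translate([461, 378, 0]) cube([49, 49, 440]);
translate([885, 378, 0]) cube([49, 49, 440]);
translate([461, 781, 0]) cube([49, 49, 440]);
translate([885, 781, 0]) cube([49, 49, 440]);
translate([461, 803, 470]) cube([473, 27, 444]);


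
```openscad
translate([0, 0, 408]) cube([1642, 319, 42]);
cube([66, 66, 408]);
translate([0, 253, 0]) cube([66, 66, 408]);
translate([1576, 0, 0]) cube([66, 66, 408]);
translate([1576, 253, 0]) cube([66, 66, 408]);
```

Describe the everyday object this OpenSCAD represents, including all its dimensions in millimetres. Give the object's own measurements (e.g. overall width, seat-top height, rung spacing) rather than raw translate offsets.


A bench: a 1642×319 mm seat slab, 42 mm thick, top at z = 450 mm, on four 66×66 mm square legs flush with the seat corners and standing on z = 0.


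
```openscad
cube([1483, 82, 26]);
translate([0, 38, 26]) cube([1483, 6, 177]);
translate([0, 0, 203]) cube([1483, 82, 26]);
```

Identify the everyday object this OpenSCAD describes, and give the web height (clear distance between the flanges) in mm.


An I-beam. The web height is 177 mm.

Two wide flanges with a thin centred web — an I-beam. Overall 229 mm minus two 26 mm flanges gives a web of 229 − 2·26 = 177 mm.


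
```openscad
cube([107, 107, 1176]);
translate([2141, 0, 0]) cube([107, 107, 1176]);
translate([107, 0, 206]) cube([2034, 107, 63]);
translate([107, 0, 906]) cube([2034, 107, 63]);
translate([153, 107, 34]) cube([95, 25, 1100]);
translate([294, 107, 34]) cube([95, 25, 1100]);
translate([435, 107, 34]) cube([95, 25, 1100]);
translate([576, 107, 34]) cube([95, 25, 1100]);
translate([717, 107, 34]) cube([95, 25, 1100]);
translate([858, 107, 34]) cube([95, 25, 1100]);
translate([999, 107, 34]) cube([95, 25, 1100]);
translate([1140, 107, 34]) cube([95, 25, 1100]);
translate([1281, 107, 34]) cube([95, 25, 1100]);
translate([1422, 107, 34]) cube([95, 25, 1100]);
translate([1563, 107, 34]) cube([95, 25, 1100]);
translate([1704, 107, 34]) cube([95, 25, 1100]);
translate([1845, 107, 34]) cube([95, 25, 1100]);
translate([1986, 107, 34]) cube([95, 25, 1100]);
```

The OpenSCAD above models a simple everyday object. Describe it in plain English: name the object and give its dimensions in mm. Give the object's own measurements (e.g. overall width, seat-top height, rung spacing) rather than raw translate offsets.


A fence section. Two 107×107 mm posts, 1176 mm tall, stand on the floor with a clear span of 2034 mm between their inner faces. Two horizontal rails of 107×63 mm section span the gap between the posts with their undersides at z = 206 mm and z = 906 mm, flush with the posts' −y face. 14 pickets, each 95 mm wide, 25 mm thick and 1100 mm tall, are fixed to the +y face of the rails with their bottoms at z = 34 mm, spaced across the span with a 46 mm gap after the −x post and between neighbouring pickets, with 60 mm left before the +x post.


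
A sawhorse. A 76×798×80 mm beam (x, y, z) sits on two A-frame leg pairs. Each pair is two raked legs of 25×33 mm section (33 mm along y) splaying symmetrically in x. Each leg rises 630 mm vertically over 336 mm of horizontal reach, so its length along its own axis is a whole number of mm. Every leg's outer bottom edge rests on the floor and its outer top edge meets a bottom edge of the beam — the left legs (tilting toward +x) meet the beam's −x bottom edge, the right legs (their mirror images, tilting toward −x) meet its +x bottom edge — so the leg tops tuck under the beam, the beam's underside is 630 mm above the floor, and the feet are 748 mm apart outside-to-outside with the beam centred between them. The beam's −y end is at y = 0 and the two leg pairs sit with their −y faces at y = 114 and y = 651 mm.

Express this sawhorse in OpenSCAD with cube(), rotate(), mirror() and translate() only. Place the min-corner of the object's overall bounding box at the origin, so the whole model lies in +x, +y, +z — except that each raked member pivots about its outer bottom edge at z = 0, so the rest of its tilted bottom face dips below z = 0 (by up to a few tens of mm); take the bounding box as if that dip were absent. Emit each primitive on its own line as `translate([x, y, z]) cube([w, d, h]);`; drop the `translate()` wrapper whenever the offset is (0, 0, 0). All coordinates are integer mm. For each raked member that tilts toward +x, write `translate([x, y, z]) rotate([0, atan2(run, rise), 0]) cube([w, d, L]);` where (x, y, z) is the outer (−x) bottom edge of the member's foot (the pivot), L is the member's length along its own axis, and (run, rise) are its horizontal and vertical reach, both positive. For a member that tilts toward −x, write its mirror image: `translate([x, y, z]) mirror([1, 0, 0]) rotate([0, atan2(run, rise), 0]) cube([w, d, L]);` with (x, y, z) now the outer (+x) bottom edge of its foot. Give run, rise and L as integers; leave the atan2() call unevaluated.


translate([336, 0, 630]) cube([76, 798, 80]);
translate([0, 114, 0]) rotate([0, atan2(336, 630), 0]) cube([25, 33, 714]);
translate([748, 114, 0]) mirror([1, 0, 0]) rotate([0, atan2(336, 630), 0]) cube([25, 33, 714]);
translate([0, 651, 0]) rotate([0, atan2(336, 630), 0]) cube([25, 33, 714]);
translate([748, 651, 0]) mirror([1, 0, 0]) rotate([0, atan2(336, 630), 0]) cube([25, 33, 714]);


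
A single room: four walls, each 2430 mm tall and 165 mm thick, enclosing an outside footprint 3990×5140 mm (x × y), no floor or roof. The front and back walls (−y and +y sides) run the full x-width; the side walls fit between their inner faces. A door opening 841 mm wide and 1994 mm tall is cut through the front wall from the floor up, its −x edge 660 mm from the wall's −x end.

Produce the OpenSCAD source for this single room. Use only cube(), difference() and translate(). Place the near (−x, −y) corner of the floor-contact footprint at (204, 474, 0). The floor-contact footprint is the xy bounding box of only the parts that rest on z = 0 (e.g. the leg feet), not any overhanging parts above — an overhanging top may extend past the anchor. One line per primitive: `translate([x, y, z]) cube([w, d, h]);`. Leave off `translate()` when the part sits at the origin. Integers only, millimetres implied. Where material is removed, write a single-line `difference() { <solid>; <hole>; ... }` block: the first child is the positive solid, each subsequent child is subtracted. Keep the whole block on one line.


difference() { translate([204, 474, 0]) cube([3990, 165, 2430]); translate([864, 474, 0]) cube([841, 165, 1994]); }
translate([204, 5449, 0]) cube([3990, 165, 2430]);
translate([204, 639, 0]) cube([165, 4810, 2430]);
translate([4029, 639, 0]) cube([165, 4810, 2430]);


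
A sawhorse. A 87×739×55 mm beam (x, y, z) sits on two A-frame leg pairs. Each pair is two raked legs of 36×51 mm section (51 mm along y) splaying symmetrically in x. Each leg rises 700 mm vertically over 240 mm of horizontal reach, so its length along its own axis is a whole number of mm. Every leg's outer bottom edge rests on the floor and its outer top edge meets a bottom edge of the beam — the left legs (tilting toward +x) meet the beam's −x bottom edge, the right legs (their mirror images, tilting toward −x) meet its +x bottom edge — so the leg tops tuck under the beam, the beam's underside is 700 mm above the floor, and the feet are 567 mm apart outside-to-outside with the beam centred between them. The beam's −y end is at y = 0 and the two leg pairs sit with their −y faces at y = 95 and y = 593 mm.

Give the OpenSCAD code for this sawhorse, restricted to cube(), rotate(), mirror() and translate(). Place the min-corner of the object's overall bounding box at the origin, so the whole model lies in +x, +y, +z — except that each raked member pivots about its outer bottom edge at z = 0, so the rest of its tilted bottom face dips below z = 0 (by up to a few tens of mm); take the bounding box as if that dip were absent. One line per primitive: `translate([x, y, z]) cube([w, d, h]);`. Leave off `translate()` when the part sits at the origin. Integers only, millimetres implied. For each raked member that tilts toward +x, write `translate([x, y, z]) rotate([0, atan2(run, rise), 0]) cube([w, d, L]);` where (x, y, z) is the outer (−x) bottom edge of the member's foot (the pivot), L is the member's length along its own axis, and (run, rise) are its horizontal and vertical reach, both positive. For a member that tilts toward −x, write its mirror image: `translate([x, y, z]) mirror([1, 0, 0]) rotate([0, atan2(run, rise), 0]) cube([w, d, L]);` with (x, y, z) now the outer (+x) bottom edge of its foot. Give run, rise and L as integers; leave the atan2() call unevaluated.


// leg length = √(240² + 700²) = 740
// right-leg outer foot x = 2·240 + 87 = 567
// beam min-corner = (240, 0, 700)
translate([240, 0, 700]) cube([87, 739, 55]);
translate([0, 95, 0]) rotate([0, atan2(240, 700), 0]) cube([36, 51, 740]);
translate([567, 95, 0]) mirror([1, 0, 0]) rotate([0, atan2(240, 700), 0]) cube([36, 51, 740]);
translate([0, 593, 0]) rotate([0, atan2(240, 700), 0]) cube([36, 51, 740]);
translate([567, 593, 0]) mirror([1, 0, 0]) rotate([0, atan2(240, 700), 0]) cube([36, 51, 740]);


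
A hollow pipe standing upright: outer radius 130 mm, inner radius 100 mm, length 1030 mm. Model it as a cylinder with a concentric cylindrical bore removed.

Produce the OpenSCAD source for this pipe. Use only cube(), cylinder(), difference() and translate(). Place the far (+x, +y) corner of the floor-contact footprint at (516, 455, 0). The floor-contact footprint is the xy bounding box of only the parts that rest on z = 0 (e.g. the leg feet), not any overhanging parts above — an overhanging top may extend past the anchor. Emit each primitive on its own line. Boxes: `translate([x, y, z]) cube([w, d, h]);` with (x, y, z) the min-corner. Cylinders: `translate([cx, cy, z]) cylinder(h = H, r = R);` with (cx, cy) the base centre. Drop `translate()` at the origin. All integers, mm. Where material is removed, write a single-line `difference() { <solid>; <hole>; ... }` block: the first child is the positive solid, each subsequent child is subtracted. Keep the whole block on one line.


difference() { translate([386, 325, 0]) cylinder(h = 1030, r = 130); translate([386, 325, 0]) cylinder(h = 1030, r = 100); }


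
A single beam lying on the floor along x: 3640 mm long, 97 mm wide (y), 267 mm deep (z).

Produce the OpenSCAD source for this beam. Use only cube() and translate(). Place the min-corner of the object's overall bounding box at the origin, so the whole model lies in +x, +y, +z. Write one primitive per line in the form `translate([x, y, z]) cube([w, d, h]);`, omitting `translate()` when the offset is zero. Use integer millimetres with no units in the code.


cube([3640, 97, 267]);


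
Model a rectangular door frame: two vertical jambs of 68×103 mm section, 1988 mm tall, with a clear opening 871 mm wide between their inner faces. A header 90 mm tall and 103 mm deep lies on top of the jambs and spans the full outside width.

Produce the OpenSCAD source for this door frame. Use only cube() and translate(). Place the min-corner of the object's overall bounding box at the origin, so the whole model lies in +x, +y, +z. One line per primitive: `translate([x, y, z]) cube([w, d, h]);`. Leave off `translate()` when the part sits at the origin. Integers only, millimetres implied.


cube([68, 103, 1988]);
translate([939, 0, 0]) cube([68, 103, 1988]);
translate([0, 0, 1988]) cube([1007, 103, 90]);


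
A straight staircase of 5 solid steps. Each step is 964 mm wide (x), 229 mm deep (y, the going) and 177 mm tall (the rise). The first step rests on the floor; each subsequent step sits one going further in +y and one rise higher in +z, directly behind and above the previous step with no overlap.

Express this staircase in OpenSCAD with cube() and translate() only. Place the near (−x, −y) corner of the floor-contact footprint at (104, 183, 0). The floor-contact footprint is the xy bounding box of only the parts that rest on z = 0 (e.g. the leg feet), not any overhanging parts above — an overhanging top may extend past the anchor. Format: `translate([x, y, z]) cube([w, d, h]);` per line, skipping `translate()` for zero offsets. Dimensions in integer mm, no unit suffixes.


translate([104, 183, 0]) cube([964, 229, 177]);
translate([104, 412, 177]) cube([964, 229, 177]);
translate([104, 641, 354]) cube([964, 229, 177]);
translate([104, 870, 531]) cube([964, 229, 177]);
translate([104, 1099, 708]) cube([964, 229, 177]);


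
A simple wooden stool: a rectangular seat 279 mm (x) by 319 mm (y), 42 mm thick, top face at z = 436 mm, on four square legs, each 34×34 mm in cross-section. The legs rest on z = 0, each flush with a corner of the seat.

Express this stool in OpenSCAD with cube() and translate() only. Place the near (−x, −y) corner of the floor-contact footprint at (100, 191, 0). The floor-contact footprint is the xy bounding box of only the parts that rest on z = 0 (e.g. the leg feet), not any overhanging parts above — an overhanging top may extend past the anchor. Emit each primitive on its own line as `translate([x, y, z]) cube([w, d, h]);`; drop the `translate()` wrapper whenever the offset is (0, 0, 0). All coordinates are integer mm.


translate([100, 191, 394]) cube([279, 319, 42]);
translate([100, 191, 0]) cube([34, 34, 394]);
translate([345, 191, 0]) cube([34, 34, 394]);
translate([100, 476, 0]) cube([34, 34, 394]);
translate([345, 476, 0]) cube([34, 34, 394]);


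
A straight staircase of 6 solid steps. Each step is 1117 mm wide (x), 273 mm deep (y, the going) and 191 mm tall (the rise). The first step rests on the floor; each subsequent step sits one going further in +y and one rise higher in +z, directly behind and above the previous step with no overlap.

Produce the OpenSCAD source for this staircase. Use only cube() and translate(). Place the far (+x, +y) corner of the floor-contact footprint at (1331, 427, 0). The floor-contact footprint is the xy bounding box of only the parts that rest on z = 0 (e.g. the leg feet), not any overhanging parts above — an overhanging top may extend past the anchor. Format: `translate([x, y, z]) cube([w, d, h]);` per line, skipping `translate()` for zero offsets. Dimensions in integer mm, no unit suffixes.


translate([214, 154, 0]) cube([1117, 273, 191]);
translate([214, 427, 191]) cube([1117, 273, 191]);
translate([214, 700, 382]) cube([1117, 273, 191]);
translate([214, 973, 573]) cube([1117, 273, 191]);
translate([214, 1246, 764]) cube([1117, 273, 191]);
translate([214, 1519, 955]) cube([1117, 273, 191]);


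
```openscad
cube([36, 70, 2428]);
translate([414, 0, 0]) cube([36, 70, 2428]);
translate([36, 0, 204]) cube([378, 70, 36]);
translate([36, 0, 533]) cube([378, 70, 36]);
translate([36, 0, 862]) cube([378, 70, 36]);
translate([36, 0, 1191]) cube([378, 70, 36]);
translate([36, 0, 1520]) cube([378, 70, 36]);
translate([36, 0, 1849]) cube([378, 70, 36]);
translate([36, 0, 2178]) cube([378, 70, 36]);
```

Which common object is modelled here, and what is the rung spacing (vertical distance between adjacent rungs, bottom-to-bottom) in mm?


A ladder. The rung spacing is 329 mm.

Two tall 36×70 posts with 7 short bars between them — a ladder. Adjacent rungs sit at z = 204 and z = 533, so the spacing is 533 − 204 = 329 mm.


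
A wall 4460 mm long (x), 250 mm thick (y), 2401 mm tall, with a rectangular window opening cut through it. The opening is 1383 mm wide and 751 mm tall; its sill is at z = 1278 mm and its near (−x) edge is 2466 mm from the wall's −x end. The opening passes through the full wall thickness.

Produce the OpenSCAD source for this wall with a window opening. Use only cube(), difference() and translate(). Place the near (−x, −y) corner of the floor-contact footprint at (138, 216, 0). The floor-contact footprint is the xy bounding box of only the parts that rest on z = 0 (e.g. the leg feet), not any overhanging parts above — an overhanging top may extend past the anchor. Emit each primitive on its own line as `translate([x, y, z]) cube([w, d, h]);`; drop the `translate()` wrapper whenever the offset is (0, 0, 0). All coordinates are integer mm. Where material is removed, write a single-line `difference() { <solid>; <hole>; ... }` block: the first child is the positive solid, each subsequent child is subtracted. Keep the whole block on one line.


difference() { translate([138, 216, 0]) cube([4460, 250, 2401]); translate([2604, 216, 1278]) cube([1383, 250, 751]); }


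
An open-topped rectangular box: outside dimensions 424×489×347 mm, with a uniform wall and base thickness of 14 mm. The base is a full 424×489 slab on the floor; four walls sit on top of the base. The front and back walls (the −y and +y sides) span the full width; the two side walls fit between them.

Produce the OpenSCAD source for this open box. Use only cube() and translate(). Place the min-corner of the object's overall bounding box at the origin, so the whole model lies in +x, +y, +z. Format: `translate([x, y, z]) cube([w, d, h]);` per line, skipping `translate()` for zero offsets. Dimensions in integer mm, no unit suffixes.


cube([424, 489, 14]);
translate([0, 0, 14]) cube([424, 14, 333]);
translate([0, 475, 14]) cube([424, 14, 333]);
translate([0, 14, 14]) cube([14, 461, 333]);
translate([410, 14, 14]) cube([14, 461, 333]);


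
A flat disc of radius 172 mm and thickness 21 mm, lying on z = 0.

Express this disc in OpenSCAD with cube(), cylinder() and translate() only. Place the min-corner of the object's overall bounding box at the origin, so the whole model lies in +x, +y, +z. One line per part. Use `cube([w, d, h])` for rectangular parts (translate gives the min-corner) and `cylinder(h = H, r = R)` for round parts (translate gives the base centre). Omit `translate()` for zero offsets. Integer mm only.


translate([172, 172, 0]) cylinder(h = 21, r = 172);


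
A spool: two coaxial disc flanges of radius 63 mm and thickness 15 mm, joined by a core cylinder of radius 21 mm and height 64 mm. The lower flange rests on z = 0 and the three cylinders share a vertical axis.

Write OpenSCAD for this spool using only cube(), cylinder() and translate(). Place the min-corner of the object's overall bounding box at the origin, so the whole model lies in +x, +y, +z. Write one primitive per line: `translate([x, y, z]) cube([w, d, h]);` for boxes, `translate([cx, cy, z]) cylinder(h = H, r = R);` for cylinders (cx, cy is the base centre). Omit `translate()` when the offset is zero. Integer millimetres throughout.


translate([63, 63, 0]) cylinder(h = 15, r = 63);
translate([63, 63, 15]) cylinder(h = 64, r = 21);
translate([63, 63, 79]) cylinder(h = 15, r = 63);


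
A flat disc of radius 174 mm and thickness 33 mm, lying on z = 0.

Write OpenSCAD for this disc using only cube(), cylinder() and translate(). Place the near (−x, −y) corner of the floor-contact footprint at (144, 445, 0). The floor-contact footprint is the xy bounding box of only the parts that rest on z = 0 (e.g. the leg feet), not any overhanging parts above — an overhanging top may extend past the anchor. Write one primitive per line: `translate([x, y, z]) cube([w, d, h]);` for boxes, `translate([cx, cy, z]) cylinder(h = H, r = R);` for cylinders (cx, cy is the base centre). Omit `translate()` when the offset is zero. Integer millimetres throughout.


translate([318, 619, 0]) cylinder(h = 33, r = 174);


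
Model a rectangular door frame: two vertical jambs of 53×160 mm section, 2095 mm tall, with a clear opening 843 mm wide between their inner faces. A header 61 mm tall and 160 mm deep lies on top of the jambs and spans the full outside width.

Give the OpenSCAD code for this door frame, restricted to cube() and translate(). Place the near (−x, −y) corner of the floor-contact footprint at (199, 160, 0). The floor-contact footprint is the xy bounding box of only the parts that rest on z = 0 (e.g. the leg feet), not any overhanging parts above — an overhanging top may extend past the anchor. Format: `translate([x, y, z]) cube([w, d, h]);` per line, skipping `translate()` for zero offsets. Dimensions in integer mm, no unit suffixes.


translate([199, 160, 0]) cube([53, 160, 2095]);
translate([1095, 160, 0]) cube([53, 160, 2095]);
translate([199, 160, 2095]) cube([949, 160, 61]);


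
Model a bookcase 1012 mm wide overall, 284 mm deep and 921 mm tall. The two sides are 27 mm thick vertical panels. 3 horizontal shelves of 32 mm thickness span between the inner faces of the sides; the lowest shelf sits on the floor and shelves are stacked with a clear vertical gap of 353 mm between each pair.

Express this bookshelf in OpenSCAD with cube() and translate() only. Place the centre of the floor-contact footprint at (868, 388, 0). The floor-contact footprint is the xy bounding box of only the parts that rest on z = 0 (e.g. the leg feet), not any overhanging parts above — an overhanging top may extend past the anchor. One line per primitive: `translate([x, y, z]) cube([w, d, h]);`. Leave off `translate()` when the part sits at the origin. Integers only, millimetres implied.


translate([362, 246, 0]) cube([27, 284, 921]);
translate([1347, 246, 0]) cube([27, 284, 921]);
translate([389, 246, 0]) cube([958, 284, 32]);
translate([389, 246, 385]) cube([958, 284, 32]);
translate([389, 246, 770]) cube([958, 284, 32]);


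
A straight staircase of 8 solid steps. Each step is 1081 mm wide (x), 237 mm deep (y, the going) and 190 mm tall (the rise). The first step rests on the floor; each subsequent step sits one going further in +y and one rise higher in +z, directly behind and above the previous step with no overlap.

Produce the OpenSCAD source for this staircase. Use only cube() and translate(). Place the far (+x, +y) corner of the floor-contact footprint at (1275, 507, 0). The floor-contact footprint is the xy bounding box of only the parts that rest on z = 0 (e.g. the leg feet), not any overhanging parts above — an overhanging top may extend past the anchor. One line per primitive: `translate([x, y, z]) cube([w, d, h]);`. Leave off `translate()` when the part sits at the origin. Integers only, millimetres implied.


translate([194, 270, 0]) cube([1081, 237, 190]);
translate([194, 507, 190]) cube([1081, 237, 190]);
translate([194, 744, 380]) cube([1081, 237, 190]);
translate([194, 981, 570]) cube([1081, 237, 190]);
translate([194, 1218, 760]) cube([1081, 237, 190]);
translate([194, 1455, 950]) cube([1081, 237, 190]);
translate([194, 1692, 1140]) cube([1081, 237, 190]);
translate([194, 1929, 1330]) cube([1081, 237, 190]);


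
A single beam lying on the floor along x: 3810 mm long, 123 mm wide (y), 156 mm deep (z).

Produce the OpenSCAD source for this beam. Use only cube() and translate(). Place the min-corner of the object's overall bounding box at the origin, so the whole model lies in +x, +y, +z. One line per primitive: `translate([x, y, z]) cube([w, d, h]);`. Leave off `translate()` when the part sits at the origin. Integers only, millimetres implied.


cube([3810, 123, 156]);


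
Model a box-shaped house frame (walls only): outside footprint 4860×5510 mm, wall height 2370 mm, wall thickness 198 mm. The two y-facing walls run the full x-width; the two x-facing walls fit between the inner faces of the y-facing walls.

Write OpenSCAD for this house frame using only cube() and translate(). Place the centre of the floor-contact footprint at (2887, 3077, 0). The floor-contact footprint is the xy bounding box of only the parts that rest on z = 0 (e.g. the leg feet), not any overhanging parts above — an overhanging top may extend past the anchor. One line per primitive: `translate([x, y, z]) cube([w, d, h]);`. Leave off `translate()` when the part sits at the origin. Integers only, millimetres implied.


translate([457, 322, 0]) cube([4860, 198, 2370]);
translate([457, 5634, 0]) cube([4860, 198, 2370]);
translate([457, 520, 0]) cube([198, 5114, 2370]);
translate([5119, 520, 0]) cube([198, 5114, 2370]);


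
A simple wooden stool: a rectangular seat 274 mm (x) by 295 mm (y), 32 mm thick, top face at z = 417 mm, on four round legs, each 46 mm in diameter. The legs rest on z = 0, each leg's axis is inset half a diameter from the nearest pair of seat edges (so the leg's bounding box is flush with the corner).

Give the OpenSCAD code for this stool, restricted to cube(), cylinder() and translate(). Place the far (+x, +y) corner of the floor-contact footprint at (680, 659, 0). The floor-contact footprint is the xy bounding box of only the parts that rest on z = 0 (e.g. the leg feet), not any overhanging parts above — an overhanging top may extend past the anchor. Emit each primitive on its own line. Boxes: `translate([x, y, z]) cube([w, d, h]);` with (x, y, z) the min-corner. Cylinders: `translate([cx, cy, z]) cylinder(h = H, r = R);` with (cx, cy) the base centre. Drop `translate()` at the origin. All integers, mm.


translate([406, 364, 385]) cube([274, 295, 32]);
translate([429, 387, 0]) cylinder(h = 385, r = 23);
translate([657, 387, 0]) cylinder(h = 385, r = 23);
translate([429, 636, 0]) cylinder(h = 385, r = 23);
translate([657, 636, 0]) cylinder(h = 385, r = 23);
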